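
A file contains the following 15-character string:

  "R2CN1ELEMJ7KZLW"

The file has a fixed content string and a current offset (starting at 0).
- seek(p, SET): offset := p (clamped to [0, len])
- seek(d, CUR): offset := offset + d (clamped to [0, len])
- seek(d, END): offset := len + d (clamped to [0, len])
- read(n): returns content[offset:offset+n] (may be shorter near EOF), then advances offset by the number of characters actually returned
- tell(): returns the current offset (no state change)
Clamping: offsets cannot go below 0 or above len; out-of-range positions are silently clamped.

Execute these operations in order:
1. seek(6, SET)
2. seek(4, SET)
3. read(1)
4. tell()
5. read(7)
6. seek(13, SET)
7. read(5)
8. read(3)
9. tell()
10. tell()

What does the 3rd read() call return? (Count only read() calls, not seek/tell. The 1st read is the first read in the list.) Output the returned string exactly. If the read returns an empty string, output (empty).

Answer: LW

Derivation:
After 1 (seek(6, SET)): offset=6
After 2 (seek(4, SET)): offset=4
After 3 (read(1)): returned '1', offset=5
After 4 (tell()): offset=5
After 5 (read(7)): returned 'ELEMJ7K', offset=12
After 6 (seek(13, SET)): offset=13
After 7 (read(5)): returned 'LW', offset=15
After 8 (read(3)): returned '', offset=15
After 9 (tell()): offset=15
After 10 (tell()): offset=15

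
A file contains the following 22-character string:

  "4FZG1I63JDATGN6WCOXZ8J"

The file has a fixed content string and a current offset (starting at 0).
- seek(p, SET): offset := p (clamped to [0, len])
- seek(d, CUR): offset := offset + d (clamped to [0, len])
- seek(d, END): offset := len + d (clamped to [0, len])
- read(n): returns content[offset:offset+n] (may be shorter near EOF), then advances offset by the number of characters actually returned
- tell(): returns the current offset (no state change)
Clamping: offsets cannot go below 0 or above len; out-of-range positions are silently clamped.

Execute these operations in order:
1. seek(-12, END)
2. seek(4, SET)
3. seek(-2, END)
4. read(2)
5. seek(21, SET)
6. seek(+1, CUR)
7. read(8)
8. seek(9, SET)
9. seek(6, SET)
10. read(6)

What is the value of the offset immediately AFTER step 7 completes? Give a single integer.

Answer: 22

Derivation:
After 1 (seek(-12, END)): offset=10
After 2 (seek(4, SET)): offset=4
After 3 (seek(-2, END)): offset=20
After 4 (read(2)): returned '8J', offset=22
After 5 (seek(21, SET)): offset=21
After 6 (seek(+1, CUR)): offset=22
After 7 (read(8)): returned '', offset=22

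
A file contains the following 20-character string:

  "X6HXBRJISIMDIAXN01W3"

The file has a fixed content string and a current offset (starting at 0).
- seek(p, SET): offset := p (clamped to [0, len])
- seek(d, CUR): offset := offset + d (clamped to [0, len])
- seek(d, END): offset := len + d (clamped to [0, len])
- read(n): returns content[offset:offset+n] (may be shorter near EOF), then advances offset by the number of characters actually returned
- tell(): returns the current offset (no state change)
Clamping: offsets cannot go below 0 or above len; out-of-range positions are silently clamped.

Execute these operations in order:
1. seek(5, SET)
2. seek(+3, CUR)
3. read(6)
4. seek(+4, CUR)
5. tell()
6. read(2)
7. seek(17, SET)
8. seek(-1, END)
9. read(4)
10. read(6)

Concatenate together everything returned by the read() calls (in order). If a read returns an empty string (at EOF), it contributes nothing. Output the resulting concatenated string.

After 1 (seek(5, SET)): offset=5
After 2 (seek(+3, CUR)): offset=8
After 3 (read(6)): returned 'SIMDIA', offset=14
After 4 (seek(+4, CUR)): offset=18
After 5 (tell()): offset=18
After 6 (read(2)): returned 'W3', offset=20
After 7 (seek(17, SET)): offset=17
After 8 (seek(-1, END)): offset=19
After 9 (read(4)): returned '3', offset=20
After 10 (read(6)): returned '', offset=20

Answer: SIMDIAW33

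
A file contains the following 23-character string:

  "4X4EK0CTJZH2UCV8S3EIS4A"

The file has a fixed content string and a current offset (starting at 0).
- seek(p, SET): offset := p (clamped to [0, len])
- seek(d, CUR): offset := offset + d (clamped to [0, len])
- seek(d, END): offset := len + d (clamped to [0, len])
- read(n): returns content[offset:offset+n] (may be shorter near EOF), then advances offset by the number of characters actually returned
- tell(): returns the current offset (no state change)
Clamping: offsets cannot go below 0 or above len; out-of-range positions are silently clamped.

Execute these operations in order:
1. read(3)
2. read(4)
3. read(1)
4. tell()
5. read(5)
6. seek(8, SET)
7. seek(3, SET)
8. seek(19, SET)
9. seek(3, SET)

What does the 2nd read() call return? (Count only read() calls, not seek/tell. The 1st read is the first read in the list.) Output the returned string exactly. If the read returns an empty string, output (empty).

Answer: EK0C

Derivation:
After 1 (read(3)): returned '4X4', offset=3
After 2 (read(4)): returned 'EK0C', offset=7
After 3 (read(1)): returned 'T', offset=8
After 4 (tell()): offset=8
After 5 (read(5)): returned 'JZH2U', offset=13
After 6 (seek(8, SET)): offset=8
After 7 (seek(3, SET)): offset=3
After 8 (seek(19, SET)): offset=19
After 9 (seek(3, SET)): offset=3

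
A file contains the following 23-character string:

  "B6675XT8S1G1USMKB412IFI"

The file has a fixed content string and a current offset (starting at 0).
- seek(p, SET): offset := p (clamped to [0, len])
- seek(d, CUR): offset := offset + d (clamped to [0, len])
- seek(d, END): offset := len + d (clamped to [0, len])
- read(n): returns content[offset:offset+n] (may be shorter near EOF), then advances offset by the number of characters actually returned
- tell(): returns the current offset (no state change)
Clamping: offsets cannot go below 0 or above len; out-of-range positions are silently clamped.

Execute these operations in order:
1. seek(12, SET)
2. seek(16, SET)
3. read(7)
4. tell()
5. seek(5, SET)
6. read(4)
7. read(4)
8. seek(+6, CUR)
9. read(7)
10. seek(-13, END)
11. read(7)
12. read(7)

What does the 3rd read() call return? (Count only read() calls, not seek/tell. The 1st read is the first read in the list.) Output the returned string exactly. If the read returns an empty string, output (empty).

After 1 (seek(12, SET)): offset=12
After 2 (seek(16, SET)): offset=16
After 3 (read(7)): returned 'B412IFI', offset=23
After 4 (tell()): offset=23
After 5 (seek(5, SET)): offset=5
After 6 (read(4)): returned 'XT8S', offset=9
After 7 (read(4)): returned '1G1U', offset=13
After 8 (seek(+6, CUR)): offset=19
After 9 (read(7)): returned '2IFI', offset=23
After 10 (seek(-13, END)): offset=10
After 11 (read(7)): returned 'G1USMKB', offset=17
After 12 (read(7)): returned '412IFI', offset=23

Answer: 1G1U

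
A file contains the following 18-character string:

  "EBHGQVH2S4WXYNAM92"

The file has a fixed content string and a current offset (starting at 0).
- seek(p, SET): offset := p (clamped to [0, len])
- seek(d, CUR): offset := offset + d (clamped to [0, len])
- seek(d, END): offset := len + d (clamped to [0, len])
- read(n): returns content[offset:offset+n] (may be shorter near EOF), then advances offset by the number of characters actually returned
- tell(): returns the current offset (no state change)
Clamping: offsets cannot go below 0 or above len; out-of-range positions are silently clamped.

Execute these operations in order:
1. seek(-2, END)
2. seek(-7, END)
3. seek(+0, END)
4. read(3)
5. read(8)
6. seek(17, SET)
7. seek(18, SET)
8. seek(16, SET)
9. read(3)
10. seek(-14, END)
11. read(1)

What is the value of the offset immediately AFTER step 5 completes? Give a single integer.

Answer: 18

Derivation:
After 1 (seek(-2, END)): offset=16
After 2 (seek(-7, END)): offset=11
After 3 (seek(+0, END)): offset=18
After 4 (read(3)): returned '', offset=18
After 5 (read(8)): returned '', offset=18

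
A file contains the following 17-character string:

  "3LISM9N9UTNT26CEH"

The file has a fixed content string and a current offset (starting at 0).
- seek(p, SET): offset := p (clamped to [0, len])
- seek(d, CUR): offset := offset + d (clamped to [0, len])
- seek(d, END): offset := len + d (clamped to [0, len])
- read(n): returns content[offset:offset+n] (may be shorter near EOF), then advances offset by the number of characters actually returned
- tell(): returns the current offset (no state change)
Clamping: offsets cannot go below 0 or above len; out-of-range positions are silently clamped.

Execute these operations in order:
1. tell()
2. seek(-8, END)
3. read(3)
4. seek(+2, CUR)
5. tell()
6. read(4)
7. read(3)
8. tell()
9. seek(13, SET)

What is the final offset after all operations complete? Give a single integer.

Answer: 13

Derivation:
After 1 (tell()): offset=0
After 2 (seek(-8, END)): offset=9
After 3 (read(3)): returned 'TNT', offset=12
After 4 (seek(+2, CUR)): offset=14
After 5 (tell()): offset=14
After 6 (read(4)): returned 'CEH', offset=17
After 7 (read(3)): returned '', offset=17
After 8 (tell()): offset=17
After 9 (seek(13, SET)): offset=13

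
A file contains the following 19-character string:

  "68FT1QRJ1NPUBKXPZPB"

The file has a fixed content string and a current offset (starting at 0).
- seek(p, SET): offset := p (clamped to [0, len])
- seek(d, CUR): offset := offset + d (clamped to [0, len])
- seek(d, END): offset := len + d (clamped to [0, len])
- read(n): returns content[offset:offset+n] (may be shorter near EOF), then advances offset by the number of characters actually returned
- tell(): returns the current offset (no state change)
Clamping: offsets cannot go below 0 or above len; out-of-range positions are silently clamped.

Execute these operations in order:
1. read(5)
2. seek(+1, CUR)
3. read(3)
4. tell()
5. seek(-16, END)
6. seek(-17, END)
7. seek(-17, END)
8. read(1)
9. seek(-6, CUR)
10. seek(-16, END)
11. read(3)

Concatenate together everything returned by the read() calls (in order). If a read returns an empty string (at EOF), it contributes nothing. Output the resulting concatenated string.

After 1 (read(5)): returned '68FT1', offset=5
After 2 (seek(+1, CUR)): offset=6
After 3 (read(3)): returned 'RJ1', offset=9
After 4 (tell()): offset=9
After 5 (seek(-16, END)): offset=3
After 6 (seek(-17, END)): offset=2
After 7 (seek(-17, END)): offset=2
After 8 (read(1)): returned 'F', offset=3
After 9 (seek(-6, CUR)): offset=0
After 10 (seek(-16, END)): offset=3
After 11 (read(3)): returned 'T1Q', offset=6

Answer: 68FT1RJ1FT1Q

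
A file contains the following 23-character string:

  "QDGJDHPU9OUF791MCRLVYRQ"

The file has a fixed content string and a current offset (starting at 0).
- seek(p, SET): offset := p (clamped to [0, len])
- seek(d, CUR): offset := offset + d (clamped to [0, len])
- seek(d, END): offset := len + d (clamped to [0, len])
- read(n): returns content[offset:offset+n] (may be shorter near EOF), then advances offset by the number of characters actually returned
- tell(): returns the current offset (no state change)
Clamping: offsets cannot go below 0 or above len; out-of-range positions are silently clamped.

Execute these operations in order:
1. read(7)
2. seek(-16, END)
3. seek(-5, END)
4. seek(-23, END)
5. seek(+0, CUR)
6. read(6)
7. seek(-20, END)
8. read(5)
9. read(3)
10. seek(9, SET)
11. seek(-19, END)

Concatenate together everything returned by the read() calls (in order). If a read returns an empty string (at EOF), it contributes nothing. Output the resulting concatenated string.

After 1 (read(7)): returned 'QDGJDHP', offset=7
After 2 (seek(-16, END)): offset=7
After 3 (seek(-5, END)): offset=18
After 4 (seek(-23, END)): offset=0
After 5 (seek(+0, CUR)): offset=0
After 6 (read(6)): returned 'QDGJDH', offset=6
After 7 (seek(-20, END)): offset=3
After 8 (read(5)): returned 'JDHPU', offset=8
After 9 (read(3)): returned '9OU', offset=11
After 10 (seek(9, SET)): offset=9
After 11 (seek(-19, END)): offset=4

Answer: QDGJDHPQDGJDHJDHPU9OU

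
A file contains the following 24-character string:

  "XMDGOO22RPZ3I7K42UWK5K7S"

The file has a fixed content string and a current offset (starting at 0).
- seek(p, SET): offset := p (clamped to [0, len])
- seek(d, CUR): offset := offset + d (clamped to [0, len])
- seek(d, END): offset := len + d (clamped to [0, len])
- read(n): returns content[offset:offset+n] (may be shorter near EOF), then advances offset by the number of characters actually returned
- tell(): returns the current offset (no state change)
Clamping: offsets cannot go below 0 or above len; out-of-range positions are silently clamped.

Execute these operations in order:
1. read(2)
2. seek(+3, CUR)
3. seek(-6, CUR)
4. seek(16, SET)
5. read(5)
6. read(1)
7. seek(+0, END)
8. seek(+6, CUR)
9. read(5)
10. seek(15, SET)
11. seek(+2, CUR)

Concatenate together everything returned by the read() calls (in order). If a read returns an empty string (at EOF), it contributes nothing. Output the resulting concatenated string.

Answer: XM2UWK5K

Derivation:
After 1 (read(2)): returned 'XM', offset=2
After 2 (seek(+3, CUR)): offset=5
After 3 (seek(-6, CUR)): offset=0
After 4 (seek(16, SET)): offset=16
After 5 (read(5)): returned '2UWK5', offset=21
After 6 (read(1)): returned 'K', offset=22
After 7 (seek(+0, END)): offset=24
After 8 (seek(+6, CUR)): offset=24
After 9 (read(5)): returned '', offset=24
After 10 (seek(15, SET)): offset=15
After 11 (seek(+2, CUR)): offset=17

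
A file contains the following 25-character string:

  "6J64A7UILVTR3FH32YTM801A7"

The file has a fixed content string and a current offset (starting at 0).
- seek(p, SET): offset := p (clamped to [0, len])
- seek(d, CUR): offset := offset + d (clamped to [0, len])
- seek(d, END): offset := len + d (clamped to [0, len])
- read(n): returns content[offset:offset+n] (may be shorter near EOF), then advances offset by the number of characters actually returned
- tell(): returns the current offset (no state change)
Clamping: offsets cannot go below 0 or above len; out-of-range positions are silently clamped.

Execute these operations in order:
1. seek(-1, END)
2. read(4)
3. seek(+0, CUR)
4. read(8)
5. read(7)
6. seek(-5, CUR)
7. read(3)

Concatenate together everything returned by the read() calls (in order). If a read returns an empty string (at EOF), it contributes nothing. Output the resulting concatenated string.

After 1 (seek(-1, END)): offset=24
After 2 (read(4)): returned '7', offset=25
After 3 (seek(+0, CUR)): offset=25
After 4 (read(8)): returned '', offset=25
After 5 (read(7)): returned '', offset=25
After 6 (seek(-5, CUR)): offset=20
After 7 (read(3)): returned '801', offset=23

Answer: 7801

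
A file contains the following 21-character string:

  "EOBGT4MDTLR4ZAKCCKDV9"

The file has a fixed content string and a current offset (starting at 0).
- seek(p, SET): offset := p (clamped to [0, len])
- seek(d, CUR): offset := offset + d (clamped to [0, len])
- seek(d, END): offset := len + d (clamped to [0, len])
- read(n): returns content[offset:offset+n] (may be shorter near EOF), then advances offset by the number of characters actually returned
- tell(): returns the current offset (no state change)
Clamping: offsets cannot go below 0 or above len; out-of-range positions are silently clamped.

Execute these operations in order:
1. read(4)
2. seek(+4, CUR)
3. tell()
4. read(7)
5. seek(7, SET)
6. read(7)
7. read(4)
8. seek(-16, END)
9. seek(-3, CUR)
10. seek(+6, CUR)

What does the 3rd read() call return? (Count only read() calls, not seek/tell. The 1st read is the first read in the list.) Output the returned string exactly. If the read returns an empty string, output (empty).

After 1 (read(4)): returned 'EOBG', offset=4
After 2 (seek(+4, CUR)): offset=8
After 3 (tell()): offset=8
After 4 (read(7)): returned 'TLR4ZAK', offset=15
After 5 (seek(7, SET)): offset=7
After 6 (read(7)): returned 'DTLR4ZA', offset=14
After 7 (read(4)): returned 'KCCK', offset=18
After 8 (seek(-16, END)): offset=5
After 9 (seek(-3, CUR)): offset=2
After 10 (seek(+6, CUR)): offset=8

Answer: DTLR4ZA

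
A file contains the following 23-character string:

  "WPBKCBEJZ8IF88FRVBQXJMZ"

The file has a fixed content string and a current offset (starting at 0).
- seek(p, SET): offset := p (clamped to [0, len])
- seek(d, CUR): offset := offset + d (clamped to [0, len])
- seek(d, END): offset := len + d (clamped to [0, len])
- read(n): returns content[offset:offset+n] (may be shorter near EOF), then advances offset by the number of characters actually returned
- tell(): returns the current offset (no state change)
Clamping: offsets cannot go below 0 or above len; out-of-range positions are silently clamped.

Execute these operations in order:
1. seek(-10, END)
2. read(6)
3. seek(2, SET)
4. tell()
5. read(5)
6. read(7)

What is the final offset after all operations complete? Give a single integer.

After 1 (seek(-10, END)): offset=13
After 2 (read(6)): returned '8FRVBQ', offset=19
After 3 (seek(2, SET)): offset=2
After 4 (tell()): offset=2
After 5 (read(5)): returned 'BKCBE', offset=7
After 6 (read(7)): returned 'JZ8IF88', offset=14

Answer: 14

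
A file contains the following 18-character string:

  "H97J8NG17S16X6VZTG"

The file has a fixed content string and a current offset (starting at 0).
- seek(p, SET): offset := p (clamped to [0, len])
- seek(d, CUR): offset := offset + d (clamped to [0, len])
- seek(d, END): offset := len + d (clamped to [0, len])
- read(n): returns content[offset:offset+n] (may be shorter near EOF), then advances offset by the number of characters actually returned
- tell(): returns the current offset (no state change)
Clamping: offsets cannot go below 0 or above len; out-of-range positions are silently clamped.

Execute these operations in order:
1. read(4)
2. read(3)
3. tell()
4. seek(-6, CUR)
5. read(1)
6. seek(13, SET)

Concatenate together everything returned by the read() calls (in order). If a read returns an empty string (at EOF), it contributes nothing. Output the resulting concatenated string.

Answer: H97J8NG9

Derivation:
After 1 (read(4)): returned 'H97J', offset=4
After 2 (read(3)): returned '8NG', offset=7
After 3 (tell()): offset=7
After 4 (seek(-6, CUR)): offset=1
After 5 (read(1)): returned '9', offset=2
After 6 (seek(13, SET)): offset=13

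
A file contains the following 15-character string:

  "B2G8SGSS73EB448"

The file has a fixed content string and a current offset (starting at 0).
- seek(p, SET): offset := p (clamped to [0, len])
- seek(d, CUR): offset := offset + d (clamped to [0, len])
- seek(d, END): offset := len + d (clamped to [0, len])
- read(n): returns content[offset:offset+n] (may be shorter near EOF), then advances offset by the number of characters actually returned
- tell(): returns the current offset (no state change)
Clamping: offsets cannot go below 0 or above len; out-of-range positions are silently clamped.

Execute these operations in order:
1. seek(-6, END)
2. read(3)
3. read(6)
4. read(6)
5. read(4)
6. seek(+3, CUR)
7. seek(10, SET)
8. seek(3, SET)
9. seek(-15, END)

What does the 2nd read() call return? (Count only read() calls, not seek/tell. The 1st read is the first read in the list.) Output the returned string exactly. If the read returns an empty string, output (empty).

Answer: 448

Derivation:
After 1 (seek(-6, END)): offset=9
After 2 (read(3)): returned '3EB', offset=12
After 3 (read(6)): returned '448', offset=15
After 4 (read(6)): returned '', offset=15
After 5 (read(4)): returned '', offset=15
After 6 (seek(+3, CUR)): offset=15
After 7 (seek(10, SET)): offset=10
After 8 (seek(3, SET)): offset=3
After 9 (seek(-15, END)): offset=0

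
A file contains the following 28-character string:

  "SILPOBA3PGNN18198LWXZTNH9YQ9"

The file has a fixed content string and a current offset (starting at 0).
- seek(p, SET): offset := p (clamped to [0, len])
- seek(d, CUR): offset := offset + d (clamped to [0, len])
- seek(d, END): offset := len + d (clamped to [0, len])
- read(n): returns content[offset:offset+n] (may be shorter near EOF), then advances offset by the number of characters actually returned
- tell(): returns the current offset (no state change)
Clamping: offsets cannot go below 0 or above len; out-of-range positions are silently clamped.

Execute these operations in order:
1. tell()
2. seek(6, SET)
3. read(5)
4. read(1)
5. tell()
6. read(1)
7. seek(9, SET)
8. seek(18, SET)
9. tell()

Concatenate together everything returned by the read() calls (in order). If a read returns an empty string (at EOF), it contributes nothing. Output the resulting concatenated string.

Answer: A3PGNN1

Derivation:
After 1 (tell()): offset=0
After 2 (seek(6, SET)): offset=6
After 3 (read(5)): returned 'A3PGN', offset=11
After 4 (read(1)): returned 'N', offset=12
After 5 (tell()): offset=12
After 6 (read(1)): returned '1', offset=13
After 7 (seek(9, SET)): offset=9
After 8 (seek(18, SET)): offset=18
After 9 (tell()): offset=18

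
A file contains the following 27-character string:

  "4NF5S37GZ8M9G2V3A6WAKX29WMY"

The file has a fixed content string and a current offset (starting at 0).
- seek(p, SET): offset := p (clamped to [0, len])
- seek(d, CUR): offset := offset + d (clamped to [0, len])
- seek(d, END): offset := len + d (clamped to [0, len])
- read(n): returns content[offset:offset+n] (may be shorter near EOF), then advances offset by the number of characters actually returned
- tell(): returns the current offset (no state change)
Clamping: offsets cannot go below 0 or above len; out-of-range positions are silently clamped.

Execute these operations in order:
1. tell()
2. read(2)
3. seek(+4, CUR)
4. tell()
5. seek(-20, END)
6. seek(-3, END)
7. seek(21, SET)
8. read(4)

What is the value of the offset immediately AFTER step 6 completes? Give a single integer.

After 1 (tell()): offset=0
After 2 (read(2)): returned '4N', offset=2
After 3 (seek(+4, CUR)): offset=6
After 4 (tell()): offset=6
After 5 (seek(-20, END)): offset=7
After 6 (seek(-3, END)): offset=24

Answer: 24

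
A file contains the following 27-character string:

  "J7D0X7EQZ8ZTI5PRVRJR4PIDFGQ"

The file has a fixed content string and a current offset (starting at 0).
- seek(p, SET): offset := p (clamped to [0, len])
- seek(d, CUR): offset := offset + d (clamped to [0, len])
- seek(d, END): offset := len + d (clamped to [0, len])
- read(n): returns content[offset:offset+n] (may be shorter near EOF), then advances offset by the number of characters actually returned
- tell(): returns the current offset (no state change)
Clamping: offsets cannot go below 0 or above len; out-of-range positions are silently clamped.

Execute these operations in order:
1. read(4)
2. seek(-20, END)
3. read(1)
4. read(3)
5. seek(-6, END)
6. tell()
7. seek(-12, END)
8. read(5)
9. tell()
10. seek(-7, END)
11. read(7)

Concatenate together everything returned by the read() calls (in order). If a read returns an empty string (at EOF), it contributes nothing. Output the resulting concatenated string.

Answer: J7D0QZ8ZRVRJR4PIDFGQ

Derivation:
After 1 (read(4)): returned 'J7D0', offset=4
After 2 (seek(-20, END)): offset=7
After 3 (read(1)): returned 'Q', offset=8
After 4 (read(3)): returned 'Z8Z', offset=11
After 5 (seek(-6, END)): offset=21
After 6 (tell()): offset=21
After 7 (seek(-12, END)): offset=15
After 8 (read(5)): returned 'RVRJR', offset=20
After 9 (tell()): offset=20
After 10 (seek(-7, END)): offset=20
After 11 (read(7)): returned '4PIDFGQ', offset=27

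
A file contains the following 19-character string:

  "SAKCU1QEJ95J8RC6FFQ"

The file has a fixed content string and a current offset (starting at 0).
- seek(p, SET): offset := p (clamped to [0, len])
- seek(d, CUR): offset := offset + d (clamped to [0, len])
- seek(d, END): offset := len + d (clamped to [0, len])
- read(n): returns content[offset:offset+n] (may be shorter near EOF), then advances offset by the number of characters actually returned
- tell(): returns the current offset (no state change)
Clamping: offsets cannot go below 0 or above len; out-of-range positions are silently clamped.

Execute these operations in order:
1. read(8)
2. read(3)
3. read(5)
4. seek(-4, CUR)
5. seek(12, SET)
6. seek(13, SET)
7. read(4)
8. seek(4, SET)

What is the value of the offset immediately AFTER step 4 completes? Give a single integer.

After 1 (read(8)): returned 'SAKCU1QE', offset=8
After 2 (read(3)): returned 'J95', offset=11
After 3 (read(5)): returned 'J8RC6', offset=16
After 4 (seek(-4, CUR)): offset=12

Answer: 12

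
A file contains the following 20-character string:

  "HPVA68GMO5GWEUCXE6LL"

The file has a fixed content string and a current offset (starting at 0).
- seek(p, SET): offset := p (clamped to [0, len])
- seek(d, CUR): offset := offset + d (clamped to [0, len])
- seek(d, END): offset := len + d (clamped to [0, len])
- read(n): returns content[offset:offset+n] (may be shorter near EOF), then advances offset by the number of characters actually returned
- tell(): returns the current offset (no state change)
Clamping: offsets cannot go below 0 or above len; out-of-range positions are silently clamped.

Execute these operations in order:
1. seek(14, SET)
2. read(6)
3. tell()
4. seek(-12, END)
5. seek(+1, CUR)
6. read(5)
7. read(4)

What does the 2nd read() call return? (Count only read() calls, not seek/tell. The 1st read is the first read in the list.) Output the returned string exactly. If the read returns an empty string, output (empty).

Answer: 5GWEU

Derivation:
After 1 (seek(14, SET)): offset=14
After 2 (read(6)): returned 'CXE6LL', offset=20
After 3 (tell()): offset=20
After 4 (seek(-12, END)): offset=8
After 5 (seek(+1, CUR)): offset=9
After 6 (read(5)): returned '5GWEU', offset=14
After 7 (read(4)): returned 'CXE6', offset=18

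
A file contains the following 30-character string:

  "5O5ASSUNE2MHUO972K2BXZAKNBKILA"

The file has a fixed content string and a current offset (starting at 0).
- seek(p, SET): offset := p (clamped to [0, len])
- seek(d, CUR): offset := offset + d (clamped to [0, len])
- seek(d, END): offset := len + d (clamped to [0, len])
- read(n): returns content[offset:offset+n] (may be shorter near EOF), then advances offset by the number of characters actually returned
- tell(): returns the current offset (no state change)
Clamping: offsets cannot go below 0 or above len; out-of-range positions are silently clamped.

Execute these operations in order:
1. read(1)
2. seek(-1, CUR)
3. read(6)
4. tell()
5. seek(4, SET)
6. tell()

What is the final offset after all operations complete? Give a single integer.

After 1 (read(1)): returned '5', offset=1
After 2 (seek(-1, CUR)): offset=0
After 3 (read(6)): returned '5O5ASS', offset=6
After 4 (tell()): offset=6
After 5 (seek(4, SET)): offset=4
After 6 (tell()): offset=4

Answer: 4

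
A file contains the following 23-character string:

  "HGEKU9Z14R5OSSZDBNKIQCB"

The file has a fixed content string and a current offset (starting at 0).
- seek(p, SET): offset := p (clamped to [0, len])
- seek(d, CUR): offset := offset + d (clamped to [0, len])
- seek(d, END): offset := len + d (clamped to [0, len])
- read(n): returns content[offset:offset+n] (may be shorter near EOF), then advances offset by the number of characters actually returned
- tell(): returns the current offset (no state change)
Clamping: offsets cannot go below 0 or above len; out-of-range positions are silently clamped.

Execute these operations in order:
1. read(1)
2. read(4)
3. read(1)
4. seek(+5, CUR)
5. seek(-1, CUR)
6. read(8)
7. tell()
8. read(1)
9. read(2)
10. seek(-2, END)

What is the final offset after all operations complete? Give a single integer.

After 1 (read(1)): returned 'H', offset=1
After 2 (read(4)): returned 'GEKU', offset=5
After 3 (read(1)): returned '9', offset=6
After 4 (seek(+5, CUR)): offset=11
After 5 (seek(-1, CUR)): offset=10
After 6 (read(8)): returned '5OSSZDBN', offset=18
After 7 (tell()): offset=18
After 8 (read(1)): returned 'K', offset=19
After 9 (read(2)): returned 'IQ', offset=21
After 10 (seek(-2, END)): offset=21

Answer: 21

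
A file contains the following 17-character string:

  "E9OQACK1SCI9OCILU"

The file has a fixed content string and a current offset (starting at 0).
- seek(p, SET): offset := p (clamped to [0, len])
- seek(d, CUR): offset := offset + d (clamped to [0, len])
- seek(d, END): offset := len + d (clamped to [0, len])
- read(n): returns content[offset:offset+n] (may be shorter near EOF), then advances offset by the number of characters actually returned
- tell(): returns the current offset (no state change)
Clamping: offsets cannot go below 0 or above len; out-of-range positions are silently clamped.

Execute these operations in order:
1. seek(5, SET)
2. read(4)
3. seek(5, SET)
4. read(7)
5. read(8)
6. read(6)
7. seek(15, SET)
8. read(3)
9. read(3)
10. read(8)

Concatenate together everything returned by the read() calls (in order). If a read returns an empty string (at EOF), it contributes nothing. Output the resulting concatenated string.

Answer: CK1SCK1SCI9OCILULU

Derivation:
After 1 (seek(5, SET)): offset=5
After 2 (read(4)): returned 'CK1S', offset=9
After 3 (seek(5, SET)): offset=5
After 4 (read(7)): returned 'CK1SCI9', offset=12
After 5 (read(8)): returned 'OCILU', offset=17
After 6 (read(6)): returned '', offset=17
After 7 (seek(15, SET)): offset=15
After 8 (read(3)): returned 'LU', offset=17
After 9 (read(3)): returned '', offset=17
After 10 (read(8)): returned '', offset=17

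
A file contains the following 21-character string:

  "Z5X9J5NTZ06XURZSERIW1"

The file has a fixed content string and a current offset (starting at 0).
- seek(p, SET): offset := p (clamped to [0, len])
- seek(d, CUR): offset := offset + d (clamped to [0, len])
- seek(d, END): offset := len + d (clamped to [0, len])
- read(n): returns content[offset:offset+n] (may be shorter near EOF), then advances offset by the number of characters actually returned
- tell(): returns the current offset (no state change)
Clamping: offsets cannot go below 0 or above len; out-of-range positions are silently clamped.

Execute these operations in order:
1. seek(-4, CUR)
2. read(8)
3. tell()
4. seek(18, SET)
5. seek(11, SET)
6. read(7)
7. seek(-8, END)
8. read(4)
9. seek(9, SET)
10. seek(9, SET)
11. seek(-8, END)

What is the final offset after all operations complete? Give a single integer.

Answer: 13

Derivation:
After 1 (seek(-4, CUR)): offset=0
After 2 (read(8)): returned 'Z5X9J5NT', offset=8
After 3 (tell()): offset=8
After 4 (seek(18, SET)): offset=18
After 5 (seek(11, SET)): offset=11
After 6 (read(7)): returned 'XURZSER', offset=18
After 7 (seek(-8, END)): offset=13
After 8 (read(4)): returned 'RZSE', offset=17
After 9 (seek(9, SET)): offset=9
After 10 (seek(9, SET)): offset=9
After 11 (seek(-8, END)): offset=13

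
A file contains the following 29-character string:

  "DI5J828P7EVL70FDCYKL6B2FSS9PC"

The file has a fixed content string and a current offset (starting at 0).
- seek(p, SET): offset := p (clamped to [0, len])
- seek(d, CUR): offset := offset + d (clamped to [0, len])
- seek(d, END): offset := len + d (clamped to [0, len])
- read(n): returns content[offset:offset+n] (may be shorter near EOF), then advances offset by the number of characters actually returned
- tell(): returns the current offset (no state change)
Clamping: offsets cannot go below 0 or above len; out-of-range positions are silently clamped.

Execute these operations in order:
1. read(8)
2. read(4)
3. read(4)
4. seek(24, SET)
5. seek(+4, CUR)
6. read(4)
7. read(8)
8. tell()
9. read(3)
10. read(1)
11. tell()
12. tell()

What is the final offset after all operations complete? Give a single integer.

After 1 (read(8)): returned 'DI5J828P', offset=8
After 2 (read(4)): returned '7EVL', offset=12
After 3 (read(4)): returned '70FD', offset=16
After 4 (seek(24, SET)): offset=24
After 5 (seek(+4, CUR)): offset=28
After 6 (read(4)): returned 'C', offset=29
After 7 (read(8)): returned '', offset=29
After 8 (tell()): offset=29
After 9 (read(3)): returned '', offset=29
After 10 (read(1)): returned '', offset=29
After 11 (tell()): offset=29
After 12 (tell()): offset=29

Answer: 29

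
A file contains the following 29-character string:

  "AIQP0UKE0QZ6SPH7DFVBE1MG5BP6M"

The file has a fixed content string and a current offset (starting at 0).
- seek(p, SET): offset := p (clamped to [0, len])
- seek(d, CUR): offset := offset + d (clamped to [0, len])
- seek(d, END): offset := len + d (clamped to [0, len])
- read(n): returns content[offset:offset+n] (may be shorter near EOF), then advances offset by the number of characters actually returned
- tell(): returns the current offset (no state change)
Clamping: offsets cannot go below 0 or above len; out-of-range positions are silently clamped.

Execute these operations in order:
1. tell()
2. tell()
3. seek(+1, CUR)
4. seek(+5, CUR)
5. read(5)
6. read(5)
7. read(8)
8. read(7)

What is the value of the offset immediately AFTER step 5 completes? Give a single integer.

After 1 (tell()): offset=0
After 2 (tell()): offset=0
After 3 (seek(+1, CUR)): offset=1
After 4 (seek(+5, CUR)): offset=6
After 5 (read(5)): returned 'KE0QZ', offset=11

Answer: 11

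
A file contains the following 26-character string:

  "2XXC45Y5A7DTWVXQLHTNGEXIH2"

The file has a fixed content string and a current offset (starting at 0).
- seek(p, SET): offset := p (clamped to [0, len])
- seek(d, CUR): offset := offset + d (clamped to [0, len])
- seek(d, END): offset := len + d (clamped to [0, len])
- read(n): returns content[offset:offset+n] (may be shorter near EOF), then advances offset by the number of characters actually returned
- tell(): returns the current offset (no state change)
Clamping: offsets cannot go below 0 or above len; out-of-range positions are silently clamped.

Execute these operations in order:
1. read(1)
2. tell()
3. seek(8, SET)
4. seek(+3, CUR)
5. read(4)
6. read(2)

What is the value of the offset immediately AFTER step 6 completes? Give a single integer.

After 1 (read(1)): returned '2', offset=1
After 2 (tell()): offset=1
After 3 (seek(8, SET)): offset=8
After 4 (seek(+3, CUR)): offset=11
After 5 (read(4)): returned 'TWVX', offset=15
After 6 (read(2)): returned 'QL', offset=17

Answer: 17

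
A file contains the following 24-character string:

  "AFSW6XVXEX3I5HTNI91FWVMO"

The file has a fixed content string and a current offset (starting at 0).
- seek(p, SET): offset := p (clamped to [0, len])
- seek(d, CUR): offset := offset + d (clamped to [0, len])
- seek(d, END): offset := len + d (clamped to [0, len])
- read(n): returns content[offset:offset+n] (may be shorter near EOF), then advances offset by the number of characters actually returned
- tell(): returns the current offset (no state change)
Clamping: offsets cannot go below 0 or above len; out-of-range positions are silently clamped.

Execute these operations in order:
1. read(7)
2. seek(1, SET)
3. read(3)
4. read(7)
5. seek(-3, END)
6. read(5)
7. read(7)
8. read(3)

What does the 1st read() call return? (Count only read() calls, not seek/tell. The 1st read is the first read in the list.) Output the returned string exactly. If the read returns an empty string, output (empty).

After 1 (read(7)): returned 'AFSW6XV', offset=7
After 2 (seek(1, SET)): offset=1
After 3 (read(3)): returned 'FSW', offset=4
After 4 (read(7)): returned '6XVXEX3', offset=11
After 5 (seek(-3, END)): offset=21
After 6 (read(5)): returned 'VMO', offset=24
After 7 (read(7)): returned '', offset=24
After 8 (read(3)): returned '', offset=24

Answer: AFSW6XV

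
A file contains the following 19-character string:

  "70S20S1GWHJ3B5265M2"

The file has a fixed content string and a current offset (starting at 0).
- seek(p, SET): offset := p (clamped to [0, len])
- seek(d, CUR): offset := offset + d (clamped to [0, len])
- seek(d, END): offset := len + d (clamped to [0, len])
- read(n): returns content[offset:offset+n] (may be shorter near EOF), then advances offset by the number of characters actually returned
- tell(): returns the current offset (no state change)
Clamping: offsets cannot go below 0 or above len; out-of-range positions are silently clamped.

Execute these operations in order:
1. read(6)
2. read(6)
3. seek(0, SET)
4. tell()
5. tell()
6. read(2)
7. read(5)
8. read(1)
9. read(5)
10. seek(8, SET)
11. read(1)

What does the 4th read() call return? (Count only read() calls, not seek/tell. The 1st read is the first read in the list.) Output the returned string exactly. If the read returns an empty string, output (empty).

Answer: S20S1

Derivation:
After 1 (read(6)): returned '70S20S', offset=6
After 2 (read(6)): returned '1GWHJ3', offset=12
After 3 (seek(0, SET)): offset=0
After 4 (tell()): offset=0
After 5 (tell()): offset=0
After 6 (read(2)): returned '70', offset=2
After 7 (read(5)): returned 'S20S1', offset=7
After 8 (read(1)): returned 'G', offset=8
After 9 (read(5)): returned 'WHJ3B', offset=13
After 10 (seek(8, SET)): offset=8
After 11 (read(1)): returned 'W', offset=9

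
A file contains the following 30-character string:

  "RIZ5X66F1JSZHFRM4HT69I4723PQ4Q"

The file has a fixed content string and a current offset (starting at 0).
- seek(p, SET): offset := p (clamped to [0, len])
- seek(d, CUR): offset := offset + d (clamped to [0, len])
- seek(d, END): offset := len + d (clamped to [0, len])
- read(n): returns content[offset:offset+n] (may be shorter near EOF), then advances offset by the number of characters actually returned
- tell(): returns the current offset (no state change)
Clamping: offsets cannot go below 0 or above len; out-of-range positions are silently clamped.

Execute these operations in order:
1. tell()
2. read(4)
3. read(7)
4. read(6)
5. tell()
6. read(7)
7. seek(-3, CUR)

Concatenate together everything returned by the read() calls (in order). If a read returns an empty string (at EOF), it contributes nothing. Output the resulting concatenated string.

Answer: RIZ5X66F1JSZHFRM4HT69I47

Derivation:
After 1 (tell()): offset=0
After 2 (read(4)): returned 'RIZ5', offset=4
After 3 (read(7)): returned 'X66F1JS', offset=11
After 4 (read(6)): returned 'ZHFRM4', offset=17
After 5 (tell()): offset=17
After 6 (read(7)): returned 'HT69I47', offset=24
After 7 (seek(-3, CUR)): offset=21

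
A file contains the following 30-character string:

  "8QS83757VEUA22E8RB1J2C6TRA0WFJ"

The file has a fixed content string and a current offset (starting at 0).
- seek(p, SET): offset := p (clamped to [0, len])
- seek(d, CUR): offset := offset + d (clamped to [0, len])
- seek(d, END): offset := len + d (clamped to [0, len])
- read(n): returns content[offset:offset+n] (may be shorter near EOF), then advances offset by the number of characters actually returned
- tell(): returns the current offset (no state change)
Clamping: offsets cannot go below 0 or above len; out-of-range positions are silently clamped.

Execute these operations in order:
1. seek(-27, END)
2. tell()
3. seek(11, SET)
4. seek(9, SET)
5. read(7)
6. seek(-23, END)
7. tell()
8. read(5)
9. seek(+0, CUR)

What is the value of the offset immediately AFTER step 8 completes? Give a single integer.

Answer: 12

Derivation:
After 1 (seek(-27, END)): offset=3
After 2 (tell()): offset=3
After 3 (seek(11, SET)): offset=11
After 4 (seek(9, SET)): offset=9
After 5 (read(7)): returned 'EUA22E8', offset=16
After 6 (seek(-23, END)): offset=7
After 7 (tell()): offset=7
After 8 (read(5)): returned '7VEUA', offset=12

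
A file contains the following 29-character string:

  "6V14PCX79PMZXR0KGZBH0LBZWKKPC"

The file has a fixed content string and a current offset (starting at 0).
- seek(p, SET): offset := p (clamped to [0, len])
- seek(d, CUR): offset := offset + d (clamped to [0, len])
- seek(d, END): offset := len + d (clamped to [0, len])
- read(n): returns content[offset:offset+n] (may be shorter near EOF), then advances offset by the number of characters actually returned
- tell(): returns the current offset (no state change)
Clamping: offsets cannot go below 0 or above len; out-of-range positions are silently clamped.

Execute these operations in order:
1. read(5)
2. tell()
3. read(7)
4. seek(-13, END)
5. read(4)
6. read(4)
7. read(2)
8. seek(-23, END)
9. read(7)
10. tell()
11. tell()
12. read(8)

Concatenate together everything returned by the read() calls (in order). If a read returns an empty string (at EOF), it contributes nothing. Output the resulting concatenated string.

Answer: 6V14PCX79PMZGZBH0LBZWKX79PMZXR0KGZBH0

Derivation:
After 1 (read(5)): returned '6V14P', offset=5
After 2 (tell()): offset=5
After 3 (read(7)): returned 'CX79PMZ', offset=12
After 4 (seek(-13, END)): offset=16
After 5 (read(4)): returned 'GZBH', offset=20
After 6 (read(4)): returned '0LBZ', offset=24
After 7 (read(2)): returned 'WK', offset=26
After 8 (seek(-23, END)): offset=6
After 9 (read(7)): returned 'X79PMZX', offset=13
After 10 (tell()): offset=13
After 11 (tell()): offset=13
After 12 (read(8)): returned 'R0KGZBH0', offset=21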